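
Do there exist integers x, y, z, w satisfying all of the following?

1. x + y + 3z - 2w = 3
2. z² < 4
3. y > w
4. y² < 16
Yes

Take x = 2, y = 1, z = 0, w = 0. Substituting into each constraint:
  (1) 2 + 1 + 3(0) - 2(0) = 3 ✓
  (2) z² = (0)² = 0, and 0 < 4 ✓
  (3) 1 > 0 ✓
  (4) y² = (1)² = 1, and 1 < 16 ✓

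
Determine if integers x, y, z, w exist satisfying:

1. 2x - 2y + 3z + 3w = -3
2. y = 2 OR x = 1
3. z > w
Yes

Take x = 1, y = 1, z = 0, w = -1. Substituting into each constraint:
  (1) 2(1) - 2(1) + 3(0) + 3(-1) = -3 ✓
  (2) x = 1, target 1 ✓ (second branch holds)
  (3) 0 > -1 ✓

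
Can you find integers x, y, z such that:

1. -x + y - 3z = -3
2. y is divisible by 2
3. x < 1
Yes

Take x = 0, y = 0, z = 1. Substituting into each constraint:
  (1) 0 + 0 - 3(1) = -3 ✓
  (2) 0 = 2 × 0, remainder 0 ✓
  (3) 0 < 1 ✓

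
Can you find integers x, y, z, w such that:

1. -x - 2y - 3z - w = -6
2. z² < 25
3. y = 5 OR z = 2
Yes

Take x = -4, y = 5, z = 0, w = 0. Substituting into each constraint:
  (1) 4 - 2(5) - 3(0) + 0 = -6 ✓
  (2) z² = (0)² = 0, and 0 < 25 ✓
  (3) y = 5, target 5 ✓ (first branch holds)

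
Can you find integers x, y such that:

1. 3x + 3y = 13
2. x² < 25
No

Even the single constraint (3x + 3y = 13) is infeasible over the integers.

  - 3x + 3y = 13: every term on the left is divisible by 3, so the LHS ≡ 0 (mod 3), but the RHS 13 is not — no integer solution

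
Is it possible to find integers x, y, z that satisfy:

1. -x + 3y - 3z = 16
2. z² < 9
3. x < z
Yes

Take x = -1, y = 5, z = 0. Substituting into each constraint:
  (1) 1 + 3(5) - 3(0) = 16 ✓
  (2) z² = (0)² = 0, and 0 < 9 ✓
  (3) -1 < 0 ✓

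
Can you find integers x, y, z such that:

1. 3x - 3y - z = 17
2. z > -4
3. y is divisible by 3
Yes

Take x = 6, y = 0, z = 1. Substituting into each constraint:
  (1) 3(6) - 3(0) + (-1) = 17 ✓
  (2) 1 > -4 ✓
  (3) 0 = 3 × 0, remainder 0 ✓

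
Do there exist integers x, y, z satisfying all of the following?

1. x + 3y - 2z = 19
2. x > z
Yes

Take x = 1, y = 6, z = 0. Substituting into each constraint:
  (1) 1 + 3(6) - 2(0) = 19 ✓
  (2) 1 > 0 ✓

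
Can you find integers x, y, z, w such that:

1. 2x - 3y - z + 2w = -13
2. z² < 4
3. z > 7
No

A contradictory subset is {z² < 4, z > 7}. No integer assignment can satisfy these jointly:

  - z² < 4: restricts z to |z| ≤ 1
  - z > 7: bounds one variable relative to a constant

Direct contradiction: the bounds on z require z ≥ 8 and z ≤ 1 simultaneously, which is empty.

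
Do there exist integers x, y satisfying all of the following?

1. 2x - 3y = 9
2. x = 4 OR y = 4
No

The full constraint system is jointly infeasible over the integers. Each constraint and what it forces:

  - 2x - 3y = 9: is a linear equation tying the variables together
  - x = 4 OR y = 4: forces a choice: either x = 4 or y = 4

Split on the disjunction (x = 4 OR y = 4):
  • If x = 4: with x = 4, every remaining term of the linear equation is divisible by 3, so the left side is ≡ 0 (mod 3); but the right side 1 ≡ 1 (mod 3). No integers can satisfy it.
  • If y = 4: with y = 4, every remaining term of the linear equation is divisible by 2, so the left side is ≡ 0 (mod 2); but the right side 21 ≡ 1 (mod 2). No integers can satisfy it.
Both branches are infeasible, so the system has no integer solution.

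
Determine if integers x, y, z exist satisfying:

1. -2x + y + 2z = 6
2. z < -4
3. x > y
Yes

Take x = -17, y = -18, z = -5. Substituting into each constraint:
  (1) -2(-17) + (-18) + 2(-5) = 6 ✓
  (2) -5 < -4 ✓
  (3) -17 > -18 ✓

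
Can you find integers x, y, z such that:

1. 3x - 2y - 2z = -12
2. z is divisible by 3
Yes

Take x = 0, y = 6, z = 0. Substituting into each constraint:
  (1) 3(0) - 2(6) - 2(0) = -12 ✓
  (2) 0 = 3 × 0, remainder 0 ✓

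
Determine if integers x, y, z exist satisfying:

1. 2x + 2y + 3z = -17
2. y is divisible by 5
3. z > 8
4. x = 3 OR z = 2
Yes

Take x = 3, y = -25, z = 9. Substituting into each constraint:
  (1) 2(3) + 2(-25) + 3(9) = -17 ✓
  (2) -25 = 5 × -5, remainder 0 ✓
  (3) 9 > 8 ✓
  (4) x = 3, target 3 ✓ (first branch holds)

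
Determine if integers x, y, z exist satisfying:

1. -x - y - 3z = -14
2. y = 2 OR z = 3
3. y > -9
Yes

Take x = 6, y = 2, z = 2. Substituting into each constraint:
  (1) (-6) + (-2) - 3(2) = -14 ✓
  (2) y = 2, target 2 ✓ (first branch holds)
  (3) 2 > -9 ✓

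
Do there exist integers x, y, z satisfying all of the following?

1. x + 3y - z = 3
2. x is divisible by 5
Yes

Take x = 0, y = 0, z = -3. Substituting into each constraint:
  (1) 0 + 3(0) + 3 = 3 ✓
  (2) 0 = 5 × 0, remainder 0 ✓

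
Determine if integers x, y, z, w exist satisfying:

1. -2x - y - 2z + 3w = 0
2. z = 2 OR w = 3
Yes

Take x = -2, y = 0, z = 2, w = 0. Substituting into each constraint:
  (1) -2(-2) + 0 - 2(2) + 3(0) = 0 ✓
  (2) z = 2, target 2 ✓ (first branch holds)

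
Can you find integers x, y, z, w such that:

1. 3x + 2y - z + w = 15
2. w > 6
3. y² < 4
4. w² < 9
No

A contradictory subset is {w > 6, w² < 9}. No integer assignment can satisfy these jointly:

  - w > 6: bounds one variable relative to a constant
  - w² < 9: restricts w to |w| ≤ 2

Direct contradiction: the bounds on w require w ≥ 7 and w ≤ 2 simultaneously, which is empty.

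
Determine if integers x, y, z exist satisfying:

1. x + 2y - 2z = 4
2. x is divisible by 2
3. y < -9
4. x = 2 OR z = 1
Yes

Take x = 2, y = -10, z = -11. Substituting into each constraint:
  (1) 2 + 2(-10) - 2(-11) = 4 ✓
  (2) 2 = 2 × 1, remainder 0 ✓
  (3) -10 < -9 ✓
  (4) x = 2, target 2 ✓ (first branch holds)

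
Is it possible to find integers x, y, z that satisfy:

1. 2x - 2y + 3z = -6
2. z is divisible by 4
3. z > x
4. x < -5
Yes

Take x = -6, y = -3, z = 0. Substituting into each constraint:
  (1) 2(-6) - 2(-3) + 3(0) = -6 ✓
  (2) 0 = 4 × 0, remainder 0 ✓
  (3) 0 > -6 ✓
  (4) -6 < -5 ✓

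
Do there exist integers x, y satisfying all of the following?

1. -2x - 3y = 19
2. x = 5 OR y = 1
Yes

Take x = -11, y = 1. Substituting into each constraint:
  (1) -2(-11) - 3(1) = 19 ✓
  (2) y = 1, target 1 ✓ (second branch holds)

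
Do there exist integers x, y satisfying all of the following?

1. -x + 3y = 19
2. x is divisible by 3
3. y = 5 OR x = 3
No

A contradictory subset is {-x + 3y = 19, x is divisible by 3}. No integer assignment can satisfy these jointly:

  - -x + 3y = 19: is a linear equation tying the variables together
  - x is divisible by 3: restricts x to multiples of 3

Modular obstruction: writing x = 3x', every remaining term of the linear equation is divisible by 3, so the left side is ≡ 0 (mod 3); but the right side 19 ≡ 1 (mod 3). No integers can satisfy it.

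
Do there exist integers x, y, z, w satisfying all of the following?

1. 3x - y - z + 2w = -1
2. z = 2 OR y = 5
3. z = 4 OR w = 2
Yes

Take x = 1, y = 5, z = 3, w = 2. Substituting into each constraint:
  (1) 3(1) + (-5) + (-3) + 2(2) = -1 ✓
  (2) y = 5, target 5 ✓ (second branch holds)
  (3) w = 2, target 2 ✓ (second branch holds)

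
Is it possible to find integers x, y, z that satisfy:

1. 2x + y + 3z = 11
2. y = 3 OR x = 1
Yes

Take x = 1, y = 0, z = 3. Substituting into each constraint:
  (1) 2(1) + 0 + 3(3) = 11 ✓
  (2) x = 1, target 1 ✓ (second branch holds)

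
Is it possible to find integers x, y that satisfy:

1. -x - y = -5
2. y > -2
Yes

Take x = 5, y = 0. Substituting into each constraint:
  (1) (-5) + 0 = -5 ✓
  (2) 0 > -2 ✓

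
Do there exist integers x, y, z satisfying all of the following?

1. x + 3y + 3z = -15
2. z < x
Yes

Take x = 3, y = -8, z = 2. Substituting into each constraint:
  (1) 3 + 3(-8) + 3(2) = -15 ✓
  (2) 2 < 3 ✓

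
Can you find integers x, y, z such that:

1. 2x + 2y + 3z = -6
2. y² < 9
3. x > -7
Yes

Take x = -3, y = 0, z = 0. Substituting into each constraint:
  (1) 2(-3) + 2(0) + 3(0) = -6 ✓
  (2) y² = (0)² = 0, and 0 < 9 ✓
  (3) -3 > -7 ✓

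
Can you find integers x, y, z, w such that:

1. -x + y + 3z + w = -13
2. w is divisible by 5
Yes

Take x = 13, y = 0, z = 0, w = 0. Substituting into each constraint:
  (1) (-13) + 0 + 3(0) + 0 = -13 ✓
  (2) 0 = 5 × 0, remainder 0 ✓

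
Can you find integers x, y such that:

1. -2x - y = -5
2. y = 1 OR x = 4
Yes

Take x = 4, y = -3. Substituting into each constraint:
  (1) -2(4) + 3 = -5 ✓
  (2) x = 4, target 4 ✓ (second branch holds)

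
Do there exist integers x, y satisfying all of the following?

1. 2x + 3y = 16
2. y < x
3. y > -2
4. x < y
No

A contradictory subset is {y < x, x < y}. No integer assignment can satisfy these jointly:

  - y < x: bounds one variable relative to another variable
  - x < y: bounds one variable relative to another variable

Direct contradiction: x > y and y > x cannot both hold.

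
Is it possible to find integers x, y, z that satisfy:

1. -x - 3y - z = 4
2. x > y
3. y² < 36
Yes

Take x = 0, y = -1, z = -1. Substituting into each constraint:
  (1) 0 - 3(-1) + 1 = 4 ✓
  (2) 0 > -1 ✓
  (3) y² = (-1)² = 1, and 1 < 36 ✓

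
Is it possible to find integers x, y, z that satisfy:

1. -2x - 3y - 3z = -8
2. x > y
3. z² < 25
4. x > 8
Yes

Take x = 10, y = 0, z = -4. Substituting into each constraint:
  (1) -2(10) - 3(0) - 3(-4) = -8 ✓
  (2) 10 > 0 ✓
  (3) z² = (-4)² = 16, and 16 < 25 ✓
  (4) 10 > 8 ✓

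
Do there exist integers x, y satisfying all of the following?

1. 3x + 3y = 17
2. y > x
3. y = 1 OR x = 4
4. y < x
No

Even the single constraint (3x + 3y = 17) is infeasible over the integers.

  - 3x + 3y = 17: every term on the left is divisible by 3, so the LHS ≡ 0 (mod 3), but the RHS 17 is not — no integer solution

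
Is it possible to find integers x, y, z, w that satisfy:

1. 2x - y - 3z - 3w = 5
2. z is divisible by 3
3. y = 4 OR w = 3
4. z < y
Yes

Take x = 0, y = 4, z = 0, w = -3. Substituting into each constraint:
  (1) 2(0) + (-4) - 3(0) - 3(-3) = 5 ✓
  (2) 0 = 3 × 0, remainder 0 ✓
  (3) y = 4, target 4 ✓ (first branch holds)
  (4) 0 < 4 ✓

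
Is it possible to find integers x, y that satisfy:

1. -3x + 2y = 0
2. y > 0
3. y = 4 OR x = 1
No

A contradictory subset is {-3x + 2y = 0, y = 4 OR x = 1}. No integer assignment can satisfy these jointly:

  - -3x + 2y = 0: is a linear equation tying the variables together
  - y = 4 OR x = 1: forces a choice: either y = 4 or x = 1

Split on the disjunction (y = 4 OR x = 1):
  • If y = 4: with y = 4, every remaining term of the linear equation is divisible by 3, so the left side is ≡ 0 (mod 3); but the right side -8 ≡ 1 (mod 3). No integers can satisfy it.
  • If x = 1: with x = 1, every remaining term of the linear equation is divisible by 2, so the left side is ≡ 0 (mod 2); but the right side 3 ≡ 1 (mod 2). No integers can satisfy it.
Both branches are infeasible, so the system has no integer solution.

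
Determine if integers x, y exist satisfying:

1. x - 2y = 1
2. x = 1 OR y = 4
Yes

Take x = 1, y = 0. Substituting into each constraint:
  (1) 1 - 2(0) = 1 ✓
  (2) x = 1, target 1 ✓ (first branch holds)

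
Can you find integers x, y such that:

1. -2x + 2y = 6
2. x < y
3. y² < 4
Yes

Take x = -3, y = 0. Substituting into each constraint:
  (1) -2(-3) + 2(0) = 6 ✓
  (2) -3 < 0 ✓
  (3) y² = (0)² = 0, and 0 < 4 ✓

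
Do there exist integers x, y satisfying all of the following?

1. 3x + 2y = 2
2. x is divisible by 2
Yes

Take x = 0, y = 1. Substituting into each constraint:
  (1) 3(0) + 2(1) = 2 ✓
  (2) 0 = 2 × 0, remainder 0 ✓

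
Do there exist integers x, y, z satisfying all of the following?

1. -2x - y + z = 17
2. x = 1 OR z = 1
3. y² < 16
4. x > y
Yes

Take x = 1, y = -2, z = 17. Substituting into each constraint:
  (1) -2(1) + 2 + 17 = 17 ✓
  (2) x = 1, target 1 ✓ (first branch holds)
  (3) y² = (-2)² = 4, and 4 < 16 ✓
  (4) 1 > -2 ✓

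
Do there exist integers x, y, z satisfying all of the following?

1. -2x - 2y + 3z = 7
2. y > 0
Yes

Take x = -3, y = 1, z = 1. Substituting into each constraint:
  (1) -2(-3) - 2(1) + 3(1) = 7 ✓
  (2) 1 > 0 ✓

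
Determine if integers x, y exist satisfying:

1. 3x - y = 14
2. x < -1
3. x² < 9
Yes

Take x = -2, y = -20. Substituting into each constraint:
  (1) 3(-2) + 20 = 14 ✓
  (2) -2 < -1 ✓
  (3) x² = (-2)² = 4, and 4 < 9 ✓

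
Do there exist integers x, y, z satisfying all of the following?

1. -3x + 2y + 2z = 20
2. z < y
Yes

Take x = -6, y = 1, z = 0. Substituting into each constraint:
  (1) -3(-6) + 2(1) + 2(0) = 20 ✓
  (2) 0 < 1 ✓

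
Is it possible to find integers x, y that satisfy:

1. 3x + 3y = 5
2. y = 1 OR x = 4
No

Even the single constraint (3x + 3y = 5) is infeasible over the integers.

  - 3x + 3y = 5: every term on the left is divisible by 3, so the LHS ≡ 0 (mod 3), but the RHS 5 is not — no integer solution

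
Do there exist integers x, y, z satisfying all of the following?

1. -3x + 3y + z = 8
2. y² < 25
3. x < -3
Yes

Take x = -4, y = 0, z = -4. Substituting into each constraint:
  (1) -3(-4) + 3(0) + (-4) = 8 ✓
  (2) y² = (0)² = 0, and 0 < 25 ✓
  (3) -4 < -3 ✓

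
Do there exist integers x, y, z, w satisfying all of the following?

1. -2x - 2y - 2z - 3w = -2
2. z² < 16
Yes

Take x = 0, y = 1, z = 0, w = 0. Substituting into each constraint:
  (1) -2(0) - 2(1) - 2(0) - 3(0) = -2 ✓
  (2) z² = (0)² = 0, and 0 < 16 ✓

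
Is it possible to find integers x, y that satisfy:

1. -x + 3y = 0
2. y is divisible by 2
Yes

Take x = 0, y = 0. Substituting into each constraint:
  (1) 0 + 3(0) = 0 ✓
  (2) 0 = 2 × 0, remainder 0 ✓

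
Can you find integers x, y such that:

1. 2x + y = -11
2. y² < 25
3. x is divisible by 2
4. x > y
No

A contradictory subset is {2x + y = -11, y² < 25, x > y}. No integer assignment can satisfy these jointly:

  - 2x + y = -11: is a linear equation tying the variables together
  - y² < 25: restricts y to |y| ≤ 4
  - x > y: bounds one variable relative to another variable

Propagating the comparison: x > y and y ≥ -4 give x ≥ -3. Range argument: with x ∈ [-3, ∞], y ∈ [-4, 4], the left side of the equation is at least -10, but the right side is -11 < -10. No integer solution exists.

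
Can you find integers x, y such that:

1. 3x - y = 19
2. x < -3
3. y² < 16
No

The full constraint system is jointly infeasible over the integers. Each constraint and what it forces:

  - 3x - y = 19: is a linear equation tying the variables together
  - x < -3: bounds one variable relative to a constant
  - y² < 16: restricts y to |y| ≤ 3

Range argument: with x ∈ [−∞, -4], y ∈ [-3, 3], the left side of the equation is at most -9, but the right side is 19 > -9. No integer solution exists.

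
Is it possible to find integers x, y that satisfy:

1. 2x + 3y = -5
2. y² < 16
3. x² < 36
Yes

Take x = 2, y = -3. Substituting into each constraint:
  (1) 2(2) + 3(-3) = -5 ✓
  (2) y² = (-3)² = 9, and 9 < 16 ✓
  (3) x² = (2)² = 4, and 4 < 36 ✓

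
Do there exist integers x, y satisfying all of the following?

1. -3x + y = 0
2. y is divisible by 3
Yes

Take x = 0, y = 0. Substituting into each constraint:
  (1) -3(0) + 0 = 0 ✓
  (2) 0 = 3 × 0, remainder 0 ✓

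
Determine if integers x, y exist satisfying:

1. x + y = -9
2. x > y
Yes

Take x = 0, y = -9. Substituting into each constraint:
  (1) 0 + (-9) = -9 ✓
  (2) 0 > -9 ✓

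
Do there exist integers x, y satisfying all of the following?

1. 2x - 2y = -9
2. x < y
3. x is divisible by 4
No

Even the single constraint (2x - 2y = -9) is infeasible over the integers.

  - 2x - 2y = -9: every term on the left is divisible by 2, so the LHS ≡ 0 (mod 2), but the RHS -9 is not — no integer solution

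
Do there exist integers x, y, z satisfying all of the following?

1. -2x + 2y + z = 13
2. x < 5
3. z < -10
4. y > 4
Yes

Take x = 0, y = 12, z = -11. Substituting into each constraint:
  (1) -2(0) + 2(12) + (-11) = 13 ✓
  (2) 0 < 5 ✓
  (3) -11 < -10 ✓
  (4) 12 > 4 ✓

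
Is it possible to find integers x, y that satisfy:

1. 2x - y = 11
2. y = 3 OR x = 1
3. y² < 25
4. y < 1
No

The full constraint system is jointly infeasible over the integers. Each constraint and what it forces:

  - 2x - y = 11: is a linear equation tying the variables together
  - y = 3 OR x = 1: forces a choice: either y = 3 or x = 1
  - y² < 25: restricts y to |y| ≤ 4
  - y < 1: bounds one variable relative to a constant

Split on the disjunction (y = 3 OR x = 1):
  • If y = 3: this contradicts the bound y ≤ 0.
  • If x = 1: the equation forces y = -9, but y² < 25 requires |y| ≤ 4.
Both branches are infeasible, so the system has no integer solution.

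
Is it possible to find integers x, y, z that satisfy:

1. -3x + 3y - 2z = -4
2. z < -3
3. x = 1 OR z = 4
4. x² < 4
Yes

Take x = 1, y = -3, z = -4. Substituting into each constraint:
  (1) -3(1) + 3(-3) - 2(-4) = -4 ✓
  (2) -4 < -3 ✓
  (3) x = 1, target 1 ✓ (first branch holds)
  (4) x² = (1)² = 1, and 1 < 4 ✓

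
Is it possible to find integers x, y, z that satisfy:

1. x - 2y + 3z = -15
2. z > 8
Yes

Take x = -42, y = 0, z = 9. Substituting into each constraint:
  (1) (-42) - 2(0) + 3(9) = -15 ✓
  (2) 9 > 8 ✓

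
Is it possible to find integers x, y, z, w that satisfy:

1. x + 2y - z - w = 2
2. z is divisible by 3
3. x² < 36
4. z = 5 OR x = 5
Yes

Take x = 5, y = 0, z = 0, w = 3. Substituting into each constraint:
  (1) 5 + 2(0) + 0 + (-3) = 2 ✓
  (2) 0 = 3 × 0, remainder 0 ✓
  (3) x² = (5)² = 25, and 25 < 36 ✓
  (4) x = 5, target 5 ✓ (second branch holds)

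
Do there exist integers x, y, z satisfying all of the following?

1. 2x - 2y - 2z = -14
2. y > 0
Yes

Take x = -6, y = 1, z = 0. Substituting into each constraint:
  (1) 2(-6) - 2(1) - 2(0) = -14 ✓
  (2) 1 > 0 ✓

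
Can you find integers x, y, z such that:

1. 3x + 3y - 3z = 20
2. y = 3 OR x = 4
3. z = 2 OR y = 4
No

Even the single constraint (3x + 3y - 3z = 20) is infeasible over the integers.

  - 3x + 3y - 3z = 20: every term on the left is divisible by 3, so the LHS ≡ 0 (mod 3), but the RHS 20 is not — no integer solution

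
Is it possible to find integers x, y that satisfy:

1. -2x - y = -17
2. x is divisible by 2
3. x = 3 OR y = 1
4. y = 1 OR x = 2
Yes

Take x = 8, y = 1. Substituting into each constraint:
  (1) -2(8) + (-1) = -17 ✓
  (2) 8 = 2 × 4, remainder 0 ✓
  (3) y = 1, target 1 ✓ (second branch holds)
  (4) y = 1, target 1 ✓ (first branch holds)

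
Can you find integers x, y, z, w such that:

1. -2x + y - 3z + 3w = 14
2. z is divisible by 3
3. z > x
Yes

Take x = -1, y = 0, z = 0, w = 4. Substituting into each constraint:
  (1) -2(-1) + 0 - 3(0) + 3(4) = 14 ✓
  (2) 0 = 3 × 0, remainder 0 ✓
  (3) 0 > -1 ✓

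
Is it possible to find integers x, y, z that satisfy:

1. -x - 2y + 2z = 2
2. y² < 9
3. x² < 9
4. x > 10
No

A contradictory subset is {x² < 9, x > 10}. No integer assignment can satisfy these jointly:

  - x² < 9: restricts x to |x| ≤ 2
  - x > 10: bounds one variable relative to a constant

Direct contradiction: the bounds on x require x ≥ 11 and x ≤ 2 simultaneously, which is empty.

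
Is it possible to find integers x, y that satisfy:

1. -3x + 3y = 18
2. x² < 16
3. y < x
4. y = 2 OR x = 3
No

A contradictory subset is {-3x + 3y = 18, y < x}. No integer assignment can satisfy these jointly:

  - -3x + 3y = 18: is a linear equation tying the variables together
  - y < x: bounds one variable relative to another variable

From the equation, x − y = -6, i.e. x − y = -6; but x > y requires x − y ≥ 1. Contradiction.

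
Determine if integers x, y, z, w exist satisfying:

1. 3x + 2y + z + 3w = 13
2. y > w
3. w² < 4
Yes

Take x = 2, y = 2, z = 0, w = 1. Substituting into each constraint:
  (1) 3(2) + 2(2) + 0 + 3(1) = 13 ✓
  (2) 2 > 1 ✓
  (3) w² = (1)² = 1, and 1 < 4 ✓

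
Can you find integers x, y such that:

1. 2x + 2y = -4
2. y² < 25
Yes

Take x = -2, y = 0. Substituting into each constraint:
  (1) 2(-2) + 2(0) = -4 ✓
  (2) y² = (0)² = 0, and 0 < 25 ✓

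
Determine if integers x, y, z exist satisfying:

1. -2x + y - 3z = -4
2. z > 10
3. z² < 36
No

A contradictory subset is {z > 10, z² < 36}. No integer assignment can satisfy these jointly:

  - z > 10: bounds one variable relative to a constant
  - z² < 36: restricts z to |z| ≤ 5

Direct contradiction: the bounds on z require z ≥ 11 and z ≤ 5 simultaneously, which is empty.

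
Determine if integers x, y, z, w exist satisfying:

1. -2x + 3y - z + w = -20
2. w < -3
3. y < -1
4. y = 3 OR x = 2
Yes

Take x = 2, y = -2, z = 6, w = -4. Substituting into each constraint:
  (1) -2(2) + 3(-2) + (-6) + (-4) = -20 ✓
  (2) -4 < -3 ✓
  (3) -2 < -1 ✓
  (4) x = 2, target 2 ✓ (second branch holds)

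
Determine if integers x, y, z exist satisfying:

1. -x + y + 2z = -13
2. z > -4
Yes

Take x = 0, y = -13, z = 0. Substituting into each constraint:
  (1) 0 + (-13) + 2(0) = -13 ✓
  (2) 0 > -4 ✓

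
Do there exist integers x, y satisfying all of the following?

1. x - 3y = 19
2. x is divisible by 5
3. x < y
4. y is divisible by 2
Yes

Take x = -35, y = -18. Substituting into each constraint:
  (1) (-35) - 3(-18) = 19 ✓
  (2) -35 = 5 × -7, remainder 0 ✓
  (3) -35 < -18 ✓
  (4) -18 = 2 × -9, remainder 0 ✓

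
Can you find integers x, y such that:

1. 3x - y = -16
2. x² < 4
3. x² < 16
Yes

Take x = 0, y = 16. Substituting into each constraint:
  (1) 3(0) + (-16) = -16 ✓
  (2) x² = (0)² = 0, and 0 < 4 ✓
  (3) x² = (0)² = 0, and 0 < 16 ✓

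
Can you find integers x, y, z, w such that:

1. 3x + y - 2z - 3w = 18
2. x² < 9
Yes

Take x = 0, y = 0, z = -9, w = 0. Substituting into each constraint:
  (1) 3(0) + 0 - 2(-9) - 3(0) = 18 ✓
  (2) x² = (0)² = 0, and 0 < 9 ✓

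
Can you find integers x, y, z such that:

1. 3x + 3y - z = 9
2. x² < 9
Yes

Take x = 0, y = 3, z = 0. Substituting into each constraint:
  (1) 3(0) + 3(3) + 0 = 9 ✓
  (2) x² = (0)² = 0, and 0 < 9 ✓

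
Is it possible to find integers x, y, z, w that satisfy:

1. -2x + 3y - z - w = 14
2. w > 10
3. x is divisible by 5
Yes

Take x = 0, y = 9, z = 2, w = 11. Substituting into each constraint:
  (1) -2(0) + 3(9) + (-2) + (-11) = 14 ✓
  (2) 11 > 10 ✓
  (3) 0 = 5 × 0, remainder 0 ✓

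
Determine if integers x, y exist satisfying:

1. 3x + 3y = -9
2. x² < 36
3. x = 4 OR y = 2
Yes

Take x = 4, y = -7. Substituting into each constraint:
  (1) 3(4) + 3(-7) = -9 ✓
  (2) x² = (4)² = 16, and 16 < 36 ✓
  (3) x = 4, target 4 ✓ (first branch holds)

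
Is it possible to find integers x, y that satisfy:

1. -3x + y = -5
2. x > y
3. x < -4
Yes

Take x = -5, y = -20. Substituting into each constraint:
  (1) -3(-5) + (-20) = -5 ✓
  (2) -5 > -20 ✓
  (3) -5 < -4 ✓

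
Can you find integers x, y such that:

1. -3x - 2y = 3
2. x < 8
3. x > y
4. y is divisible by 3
Yes

Take x = 1, y = -3. Substituting into each constraint:
  (1) -3(1) - 2(-3) = 3 ✓
  (2) 1 < 8 ✓
  (3) 1 > -3 ✓
  (4) -3 = 3 × -1, remainder 0 ✓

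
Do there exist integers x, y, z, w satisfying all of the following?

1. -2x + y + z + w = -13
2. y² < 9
Yes

Take x = 7, y = 0, z = 1, w = 0. Substituting into each constraint:
  (1) -2(7) + 0 + 1 + 0 = -13 ✓
  (2) y² = (0)² = 0, and 0 < 9 ✓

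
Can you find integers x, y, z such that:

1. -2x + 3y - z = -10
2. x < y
Yes

Take x = 0, y = 1, z = 13. Substituting into each constraint:
  (1) -2(0) + 3(1) + (-13) = -10 ✓
  (2) 0 < 1 ✓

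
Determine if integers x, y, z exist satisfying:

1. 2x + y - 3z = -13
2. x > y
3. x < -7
Yes

Take x = -8, y = -9, z = -4. Substituting into each constraint:
  (1) 2(-8) + (-9) - 3(-4) = -13 ✓
  (2) -8 > -9 ✓
  (3) -8 < -7 ✓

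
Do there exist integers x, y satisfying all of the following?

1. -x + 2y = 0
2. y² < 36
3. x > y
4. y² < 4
Yes

Take x = 2, y = 1. Substituting into each constraint:
  (1) (-2) + 2(1) = 0 ✓
  (2) y² = (1)² = 1, and 1 < 36 ✓
  (3) 2 > 1 ✓
  (4) y² = (1)² = 1, and 1 < 4 ✓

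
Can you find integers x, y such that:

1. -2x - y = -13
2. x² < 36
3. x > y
Yes

Take x = 5, y = 3. Substituting into each constraint:
  (1) -2(5) + (-3) = -13 ✓
  (2) x² = (5)² = 25, and 25 < 36 ✓
  (3) 5 > 3 ✓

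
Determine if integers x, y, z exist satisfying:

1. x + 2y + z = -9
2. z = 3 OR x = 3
Yes

Take x = 4, y = -8, z = 3. Substituting into each constraint:
  (1) 4 + 2(-8) + 3 = -9 ✓
  (2) z = 3, target 3 ✓ (first branch holds)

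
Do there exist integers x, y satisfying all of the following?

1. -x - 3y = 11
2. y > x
Yes

Take x = -5, y = -2. Substituting into each constraint:
  (1) 5 - 3(-2) = 11 ✓
  (2) -2 > -5 ✓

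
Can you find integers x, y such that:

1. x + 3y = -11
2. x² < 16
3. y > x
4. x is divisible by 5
No

A contradictory subset is {x + 3y = -11, x² < 16, y > x}. No integer assignment can satisfy these jointly:

  - x + 3y = -11: is a linear equation tying the variables together
  - x² < 16: restricts x to |x| ≤ 3
  - y > x: bounds one variable relative to another variable

Propagating the comparison: y > x and x ≥ -3 give y ≥ -2. Range argument: with x ∈ [-3, 3], y ∈ [-2, ∞], the left side of the equation is at least -9, but the right side is -11 < -9. No integer solution exists.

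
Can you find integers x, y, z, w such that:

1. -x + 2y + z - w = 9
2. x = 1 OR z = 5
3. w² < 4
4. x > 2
Yes

Take x = 4, y = 4, z = 5, w = 0. Substituting into each constraint:
  (1) (-4) + 2(4) + 5 + 0 = 9 ✓
  (2) z = 5, target 5 ✓ (second branch holds)
  (3) w² = (0)² = 0, and 0 < 4 ✓
  (4) 4 > 2 ✓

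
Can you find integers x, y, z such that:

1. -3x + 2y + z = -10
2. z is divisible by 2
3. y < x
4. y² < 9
Yes

Take x = 2, y = 1, z = -6. Substituting into each constraint:
  (1) -3(2) + 2(1) + (-6) = -10 ✓
  (2) -6 = 2 × -3, remainder 0 ✓
  (3) 1 < 2 ✓
  (4) y² = (1)² = 1, and 1 < 9 ✓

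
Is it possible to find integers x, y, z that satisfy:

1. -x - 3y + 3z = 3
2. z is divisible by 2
Yes

Take x = -3, y = 0, z = 0. Substituting into each constraint:
  (1) 3 - 3(0) + 3(0) = 3 ✓
  (2) 0 = 2 × 0, remainder 0 ✓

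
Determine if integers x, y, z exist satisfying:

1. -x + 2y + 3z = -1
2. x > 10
Yes

Take x = 11, y = 5, z = 0. Substituting into each constraint:
  (1) (-11) + 2(5) + 3(0) = -1 ✓
  (2) 11 > 10 ✓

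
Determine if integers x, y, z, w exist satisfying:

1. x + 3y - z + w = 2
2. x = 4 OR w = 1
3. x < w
Yes

Take x = 4, y = 0, z = 7, w = 5. Substituting into each constraint:
  (1) 4 + 3(0) + (-7) + 5 = 2 ✓
  (2) x = 4, target 4 ✓ (first branch holds)
  (3) 4 < 5 ✓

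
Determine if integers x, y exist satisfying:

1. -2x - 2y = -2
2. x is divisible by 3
Yes

Take x = 0, y = 1. Substituting into each constraint:
  (1) -2(0) - 2(1) = -2 ✓
  (2) 0 = 3 × 0, remainder 0 ✓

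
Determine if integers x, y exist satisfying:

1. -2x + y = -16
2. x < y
Yes

Take x = 17, y = 18. Substituting into each constraint:
  (1) -2(17) + 18 = -16 ✓
  (2) 17 < 18 ✓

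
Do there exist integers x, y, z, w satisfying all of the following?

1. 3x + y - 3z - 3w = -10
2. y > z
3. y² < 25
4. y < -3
Yes

Take x = -7, y = -4, z = -5, w = 0. Substituting into each constraint:
  (1) 3(-7) + (-4) - 3(-5) - 3(0) = -10 ✓
  (2) -4 > -5 ✓
  (3) y² = (-4)² = 16, and 16 < 25 ✓
  (4) -4 < -3 ✓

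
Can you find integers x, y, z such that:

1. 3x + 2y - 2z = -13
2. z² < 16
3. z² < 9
Yes

Take x = 1, y = -8, z = 0. Substituting into each constraint:
  (1) 3(1) + 2(-8) - 2(0) = -13 ✓
  (2) z² = (0)² = 0, and 0 < 16 ✓
  (3) z² = (0)² = 0, and 0 < 9 ✓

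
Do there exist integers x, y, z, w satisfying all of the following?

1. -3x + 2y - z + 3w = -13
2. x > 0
Yes

Take x = 1, y = -5, z = 0, w = 0. Substituting into each constraint:
  (1) -3(1) + 2(-5) + 0 + 3(0) = -13 ✓
  (2) 1 > 0 ✓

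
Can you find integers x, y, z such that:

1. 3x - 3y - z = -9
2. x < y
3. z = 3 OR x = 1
Yes

Take x = 1, y = 4, z = 0. Substituting into each constraint:
  (1) 3(1) - 3(4) + 0 = -9 ✓
  (2) 1 < 4 ✓
  (3) x = 1, target 1 ✓ (second branch holds)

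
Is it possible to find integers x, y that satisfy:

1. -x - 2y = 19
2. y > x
Yes

Take x = -19, y = 0. Substituting into each constraint:
  (1) 19 - 2(0) = 19 ✓
  (2) 0 > -19 ✓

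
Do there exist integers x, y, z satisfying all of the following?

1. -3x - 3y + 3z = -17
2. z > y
No

Even the single constraint (-3x - 3y + 3z = -17) is infeasible over the integers.

  - -3x - 3y + 3z = -17: every term on the left is divisible by 3, so the LHS ≡ 0 (mod 3), but the RHS -17 is not — no integer solution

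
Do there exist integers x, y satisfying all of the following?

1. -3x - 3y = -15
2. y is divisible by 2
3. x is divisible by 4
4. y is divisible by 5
No

A contradictory subset is {-3x - 3y = -15, y is divisible by 2, x is divisible by 4}. No integer assignment can satisfy these jointly:

  - -3x - 3y = -15: is a linear equation tying the variables together
  - y is divisible by 2: restricts y to multiples of 2
  - x is divisible by 4: restricts x to multiples of 4

Modular obstruction: writing x = 4x' and writing y = 2y', every remaining term of the linear equation is divisible by 6, so the left side is ≡ 0 (mod 6); but the right side -15 ≡ 3 (mod 6). No integers can satisfy it.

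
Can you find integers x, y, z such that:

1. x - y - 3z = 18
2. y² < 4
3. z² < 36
Yes

Take x = 18, y = 0, z = 0. Substituting into each constraint:
  (1) 18 + 0 - 3(0) = 18 ✓
  (2) y² = (0)² = 0, and 0 < 4 ✓
  (3) z² = (0)² = 0, and 0 < 36 ✓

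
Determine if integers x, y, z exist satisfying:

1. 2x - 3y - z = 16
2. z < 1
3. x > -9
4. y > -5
Yes

Take x = 0, y = 0, z = -16. Substituting into each constraint:
  (1) 2(0) - 3(0) + 16 = 16 ✓
  (2) -16 < 1 ✓
  (3) 0 > -9 ✓
  (4) 0 > -5 ✓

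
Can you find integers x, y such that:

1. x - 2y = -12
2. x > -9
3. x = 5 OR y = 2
Yes

Take x = -8, y = 2. Substituting into each constraint:
  (1) (-8) - 2(2) = -12 ✓
  (2) -8 > -9 ✓
  (3) y = 2, target 2 ✓ (second branch holds)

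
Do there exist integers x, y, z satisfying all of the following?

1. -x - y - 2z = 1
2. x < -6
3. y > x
Yes

Take x = -7, y = 0, z = 3. Substituting into each constraint:
  (1) 7 + 0 - 2(3) = 1 ✓
  (2) -7 < -6 ✓
  (3) 0 > -7 ✓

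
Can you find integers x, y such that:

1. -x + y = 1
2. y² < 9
Yes

Take x = 0, y = 1. Substituting into each constraint:
  (1) 0 + 1 = 1 ✓
  (2) y² = (1)² = 1, and 1 < 9 ✓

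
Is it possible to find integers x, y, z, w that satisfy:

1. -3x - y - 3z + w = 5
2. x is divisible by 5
Yes

Take x = 0, y = 1, z = -2, w = 0. Substituting into each constraint:
  (1) -3(0) + (-1) - 3(-2) + 0 = 5 ✓
  (2) 0 = 5 × 0, remainder 0 ✓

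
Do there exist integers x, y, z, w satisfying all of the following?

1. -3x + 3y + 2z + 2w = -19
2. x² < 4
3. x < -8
No

A contradictory subset is {x² < 4, x < -8}. No integer assignment can satisfy these jointly:

  - x² < 4: restricts x to |x| ≤ 1
  - x < -8: bounds one variable relative to a constant

Direct contradiction: the bounds on x require x ≥ -1 and x ≤ -9 simultaneously, which is empty.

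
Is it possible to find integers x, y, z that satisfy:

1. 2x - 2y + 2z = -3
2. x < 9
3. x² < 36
No

Even the single constraint (2x - 2y + 2z = -3) is infeasible over the integers.

  - 2x - 2y + 2z = -3: every term on the left is divisible by 2, so the LHS ≡ 0 (mod 2), but the RHS -3 is not — no integer solution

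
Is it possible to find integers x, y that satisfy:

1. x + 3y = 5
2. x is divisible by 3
No

The full constraint system is jointly infeasible over the integers. Each constraint and what it forces:

  - x + 3y = 5: is a linear equation tying the variables together
  - x is divisible by 3: restricts x to multiples of 3

Modular obstruction: writing x = 3x', every remaining term of the linear equation is divisible by 3, so the left side is ≡ 0 (mod 3); but the right side 5 ≡ 2 (mod 3). No integers can satisfy it.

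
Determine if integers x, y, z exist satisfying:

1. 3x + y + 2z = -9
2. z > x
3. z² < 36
Yes

Take x = 0, y = -11, z = 1. Substituting into each constraint:
  (1) 3(0) + (-11) + 2(1) = -9 ✓
  (2) 1 > 0 ✓
  (3) z² = (1)² = 1, and 1 < 36 ✓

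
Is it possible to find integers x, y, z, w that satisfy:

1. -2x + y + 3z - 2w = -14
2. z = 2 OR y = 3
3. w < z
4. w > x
Yes

Take x = -1, y = -22, z = 2, w = 0. Substituting into each constraint:
  (1) -2(-1) + (-22) + 3(2) - 2(0) = -14 ✓
  (2) z = 2, target 2 ✓ (first branch holds)
  (3) 0 < 2 ✓
  (4) 0 > -1 ✓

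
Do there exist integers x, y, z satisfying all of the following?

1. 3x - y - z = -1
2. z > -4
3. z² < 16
Yes

Take x = 0, y = 1, z = 0. Substituting into each constraint:
  (1) 3(0) + (-1) + 0 = -1 ✓
  (2) 0 > -4 ✓
  (3) z² = (0)² = 0, and 0 < 16 ✓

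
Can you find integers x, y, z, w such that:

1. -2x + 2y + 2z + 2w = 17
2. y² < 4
No

Even the single constraint (-2x + 2y + 2z + 2w = 17) is infeasible over the integers.

  - -2x + 2y + 2z + 2w = 17: every term on the left is divisible by 2, so the LHS ≡ 0 (mod 2), but the RHS 17 is not — no integer solution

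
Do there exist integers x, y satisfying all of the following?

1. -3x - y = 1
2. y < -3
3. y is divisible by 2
Yes

Take x = 1, y = -4. Substituting into each constraint:
  (1) -3(1) + 4 = 1 ✓
  (2) -4 < -3 ✓
  (3) -4 = 2 × -2, remainder 0 ✓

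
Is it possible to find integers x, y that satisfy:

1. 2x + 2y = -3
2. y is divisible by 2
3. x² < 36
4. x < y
No

Even the single constraint (2x + 2y = -3) is infeasible over the integers.

  - 2x + 2y = -3: every term on the left is divisible by 2, so the LHS ≡ 0 (mod 2), but the RHS -3 is not — no integer solution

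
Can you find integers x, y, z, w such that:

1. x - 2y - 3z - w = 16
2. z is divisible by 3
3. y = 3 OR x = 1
Yes

Take x = 22, y = 3, z = 0, w = 0. Substituting into each constraint:
  (1) 22 - 2(3) - 3(0) + 0 = 16 ✓
  (2) 0 = 3 × 0, remainder 0 ✓
  (3) y = 3, target 3 ✓ (first branch holds)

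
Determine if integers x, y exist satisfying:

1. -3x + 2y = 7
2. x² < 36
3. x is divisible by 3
Yes

Take x = 3, y = 8. Substituting into each constraint:
  (1) -3(3) + 2(8) = 7 ✓
  (2) x² = (3)² = 9, and 9 < 36 ✓
  (3) 3 = 3 × 1, remainder 0 ✓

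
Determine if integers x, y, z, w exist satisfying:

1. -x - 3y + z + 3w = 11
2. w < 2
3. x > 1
Yes

Take x = 2, y = 0, z = 13, w = 0. Substituting into each constraint:
  (1) (-2) - 3(0) + 13 + 3(0) = 11 ✓
  (2) 0 < 2 ✓
  (3) 2 > 1 ✓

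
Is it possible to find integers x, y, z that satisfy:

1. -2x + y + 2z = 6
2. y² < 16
Yes

Take x = 0, y = 0, z = 3. Substituting into each constraint:
  (1) -2(0) + 0 + 2(3) = 6 ✓
  (2) y² = (0)² = 0, and 0 < 16 ✓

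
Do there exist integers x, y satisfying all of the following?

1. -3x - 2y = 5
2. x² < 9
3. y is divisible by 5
No

The full constraint system is jointly infeasible over the integers. Each constraint and what it forces:

  - -3x - 2y = 5: is a linear equation tying the variables together
  - x² < 9: restricts x to |x| ≤ 2
  - y is divisible by 5: restricts y to multiples of 5

The bounds confine x to {-2, -1, 0, 1, 2}. For each value, substitute into the equation:
  • x = -2: the equation gives -2y = -1, so y would not be an integer.
  • x = -1: the equation forces y = -1, but 5 does not divide -1.
  • x = 0: the equation gives -2y = 5, so y would not be an integer.
  • x = 1: the equation forces y = -4, but 5 does not divide -4.
  • x = 2: the equation gives -2y = 11, so y would not be an integer.
Every case fails, so no integer solution exists.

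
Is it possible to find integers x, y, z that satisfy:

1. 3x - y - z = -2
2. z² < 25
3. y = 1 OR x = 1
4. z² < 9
Yes

Take x = 0, y = 1, z = 1. Substituting into each constraint:
  (1) 3(0) + (-1) + (-1) = -2 ✓
  (2) z² = (1)² = 1, and 1 < 25 ✓
  (3) y = 1, target 1 ✓ (first branch holds)
  (4) z² = (1)² = 1, and 1 < 9 ✓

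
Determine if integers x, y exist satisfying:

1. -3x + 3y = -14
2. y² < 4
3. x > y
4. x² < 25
No

Even the single constraint (-3x + 3y = -14) is infeasible over the integers.

  - -3x + 3y = -14: every term on the left is divisible by 3, so the LHS ≡ 0 (mod 3), but the RHS -14 is not — no integer solution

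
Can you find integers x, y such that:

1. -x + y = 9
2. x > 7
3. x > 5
Yes

Take x = 8, y = 17. Substituting into each constraint:
  (1) (-8) + 17 = 9 ✓
  (2) 8 > 7 ✓
  (3) 8 > 5 ✓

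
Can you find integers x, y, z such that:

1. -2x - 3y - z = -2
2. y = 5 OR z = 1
Yes

Take x = 0, y = 5, z = -13. Substituting into each constraint:
  (1) -2(0) - 3(5) + 13 = -2 ✓
  (2) y = 5, target 5 ✓ (first branch holds)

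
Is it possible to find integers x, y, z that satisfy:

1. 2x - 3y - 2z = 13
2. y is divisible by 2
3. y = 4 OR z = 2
No

A contradictory subset is {2x - 3y - 2z = 13, y is divisible by 2}. No integer assignment can satisfy these jointly:

  - 2x - 3y - 2z = 13: is a linear equation tying the variables together
  - y is divisible by 2: restricts y to multiples of 2

Modular obstruction: writing y = 2y', every remaining term of the linear equation is divisible by 2, so the left side is ≡ 0 (mod 2); but the right side 13 ≡ 1 (mod 2). No integers can satisfy it.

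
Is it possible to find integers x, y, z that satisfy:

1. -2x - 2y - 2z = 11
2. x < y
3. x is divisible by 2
No

Even the single constraint (-2x - 2y - 2z = 11) is infeasible over the integers.

  - -2x - 2y - 2z = 11: every term on the left is divisible by 2, so the LHS ≡ 0 (mod 2), but the RHS 11 is not — no integer solution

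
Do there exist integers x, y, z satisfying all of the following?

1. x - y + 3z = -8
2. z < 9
Yes

Take x = -8, y = 0, z = 0. Substituting into each constraint:
  (1) (-8) + 0 + 3(0) = -8 ✓
  (2) 0 < 9 ✓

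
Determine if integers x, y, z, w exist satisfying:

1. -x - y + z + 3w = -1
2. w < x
Yes

Take x = 1, y = 0, z = 0, w = 0. Substituting into each constraint:
  (1) (-1) + 0 + 0 + 3(0) = -1 ✓
  (2) 0 < 1 ✓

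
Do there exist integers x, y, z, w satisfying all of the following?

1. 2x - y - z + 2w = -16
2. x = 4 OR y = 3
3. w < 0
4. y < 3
Yes

Take x = 4, y = 2, z = 0, w = -11. Substituting into each constraint:
  (1) 2(4) + (-2) + 0 + 2(-11) = -16 ✓
  (2) x = 4, target 4 ✓ (first branch holds)
  (3) -11 < 0 ✓
  (4) 2 < 3 ✓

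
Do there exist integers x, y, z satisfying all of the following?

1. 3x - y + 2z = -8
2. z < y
Yes

Take x = -2, y = 0, z = -1. Substituting into each constraint:
  (1) 3(-2) + 0 + 2(-1) = -8 ✓
  (2) -1 < 0 ✓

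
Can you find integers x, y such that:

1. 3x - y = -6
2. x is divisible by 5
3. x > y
Yes

Take x = -5, y = -9. Substituting into each constraint:
  (1) 3(-5) + 9 = -6 ✓
  (2) -5 = 5 × -1, remainder 0 ✓
  (3) -5 > -9 ✓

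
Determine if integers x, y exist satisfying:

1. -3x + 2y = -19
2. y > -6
Yes

Take x = 7, y = 1. Substituting into each constraint:
  (1) -3(7) + 2(1) = -19 ✓
  (2) 1 > -6 ✓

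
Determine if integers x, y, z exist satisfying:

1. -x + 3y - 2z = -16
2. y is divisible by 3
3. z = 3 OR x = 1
Yes

Take x = 1, y = -9, z = -6. Substituting into each constraint:
  (1) (-1) + 3(-9) - 2(-6) = -16 ✓
  (2) -9 = 3 × -3, remainder 0 ✓
  (3) x = 1, target 1 ✓ (second branch holds)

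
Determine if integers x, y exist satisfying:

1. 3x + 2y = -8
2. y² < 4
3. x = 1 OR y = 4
No

The full constraint system is jointly infeasible over the integers. Each constraint and what it forces:

  - 3x + 2y = -8: is a linear equation tying the variables together
  - y² < 4: restricts y to |y| ≤ 1
  - x = 1 OR y = 4: forces a choice: either x = 1 or y = 4

Split on the disjunction (x = 1 OR y = 4):
  • If x = 1: with x = 1, every remaining term of the linear equation is divisible by 2, so the left side is ≡ 0 (mod 2); but the right side -11 ≡ 1 (mod 2). No integers can satisfy it.
  • If y = 4: this contradicts y² < 4, which requires |y| ≤ 1.
Both branches are infeasible, so the system has no integer solution.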